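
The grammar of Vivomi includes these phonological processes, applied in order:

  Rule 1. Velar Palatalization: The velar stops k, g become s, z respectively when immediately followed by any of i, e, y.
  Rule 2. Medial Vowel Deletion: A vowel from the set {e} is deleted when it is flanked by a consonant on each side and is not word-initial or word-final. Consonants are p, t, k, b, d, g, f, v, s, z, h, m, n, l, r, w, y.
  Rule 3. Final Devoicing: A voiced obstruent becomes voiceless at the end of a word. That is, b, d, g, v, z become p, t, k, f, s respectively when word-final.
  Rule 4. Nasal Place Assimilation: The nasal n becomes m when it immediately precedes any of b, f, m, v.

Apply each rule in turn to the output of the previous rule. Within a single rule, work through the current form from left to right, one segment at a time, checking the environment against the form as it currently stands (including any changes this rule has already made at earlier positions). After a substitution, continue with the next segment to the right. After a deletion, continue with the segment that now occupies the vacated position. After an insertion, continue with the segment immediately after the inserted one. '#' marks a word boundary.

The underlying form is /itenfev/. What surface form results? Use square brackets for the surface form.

Rule 1 Velar Palatalization: no change — [itenfev]
Rule 2 Medial Vowel Deletion: [itenfev] → [itnfv]
Rule 3 Final Devoicing: [itnfv] → [itnff]
Rule 4 Nasal Place Assimilation: [itnff] → [itmff]

[itmff]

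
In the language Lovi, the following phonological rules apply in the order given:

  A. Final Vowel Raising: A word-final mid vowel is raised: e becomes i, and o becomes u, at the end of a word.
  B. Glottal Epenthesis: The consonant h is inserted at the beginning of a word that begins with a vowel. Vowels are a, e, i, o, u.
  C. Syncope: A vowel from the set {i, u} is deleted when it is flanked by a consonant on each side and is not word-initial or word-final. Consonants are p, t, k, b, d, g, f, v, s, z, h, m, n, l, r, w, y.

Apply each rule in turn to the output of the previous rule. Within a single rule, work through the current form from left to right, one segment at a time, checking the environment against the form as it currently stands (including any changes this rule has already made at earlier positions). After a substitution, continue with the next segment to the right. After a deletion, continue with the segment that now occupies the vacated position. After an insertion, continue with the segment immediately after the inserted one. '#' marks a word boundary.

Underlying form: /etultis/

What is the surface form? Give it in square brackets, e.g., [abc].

A Final Vowel Raising: no change — [etultis]
B Glottal Epenthesis: [etultis] → [hetultis]
C Syncope: [hetultis] → [hetlts]

[hetlts]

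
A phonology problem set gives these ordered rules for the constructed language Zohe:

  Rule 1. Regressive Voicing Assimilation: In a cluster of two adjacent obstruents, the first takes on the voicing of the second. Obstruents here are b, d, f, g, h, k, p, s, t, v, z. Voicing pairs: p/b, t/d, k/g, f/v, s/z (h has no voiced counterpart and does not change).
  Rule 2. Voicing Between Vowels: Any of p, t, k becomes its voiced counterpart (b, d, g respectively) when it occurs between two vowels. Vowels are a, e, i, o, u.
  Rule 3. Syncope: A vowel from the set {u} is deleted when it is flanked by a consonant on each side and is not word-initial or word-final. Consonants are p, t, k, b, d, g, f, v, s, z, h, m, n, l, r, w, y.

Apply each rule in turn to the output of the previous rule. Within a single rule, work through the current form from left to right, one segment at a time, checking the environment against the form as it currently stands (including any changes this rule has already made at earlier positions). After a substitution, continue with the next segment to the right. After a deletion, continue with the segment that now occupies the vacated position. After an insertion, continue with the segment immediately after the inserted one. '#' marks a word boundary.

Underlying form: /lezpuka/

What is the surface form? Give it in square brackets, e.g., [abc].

[lespga]

Rule 1 Regressive Voicing Assimilation: [lezpuka] → [lespuka]
Rule 2 Voicing Between Vowels: [lespuka] → [lespuga]
Rule 3 Syncope: [lespuga] → [lespga]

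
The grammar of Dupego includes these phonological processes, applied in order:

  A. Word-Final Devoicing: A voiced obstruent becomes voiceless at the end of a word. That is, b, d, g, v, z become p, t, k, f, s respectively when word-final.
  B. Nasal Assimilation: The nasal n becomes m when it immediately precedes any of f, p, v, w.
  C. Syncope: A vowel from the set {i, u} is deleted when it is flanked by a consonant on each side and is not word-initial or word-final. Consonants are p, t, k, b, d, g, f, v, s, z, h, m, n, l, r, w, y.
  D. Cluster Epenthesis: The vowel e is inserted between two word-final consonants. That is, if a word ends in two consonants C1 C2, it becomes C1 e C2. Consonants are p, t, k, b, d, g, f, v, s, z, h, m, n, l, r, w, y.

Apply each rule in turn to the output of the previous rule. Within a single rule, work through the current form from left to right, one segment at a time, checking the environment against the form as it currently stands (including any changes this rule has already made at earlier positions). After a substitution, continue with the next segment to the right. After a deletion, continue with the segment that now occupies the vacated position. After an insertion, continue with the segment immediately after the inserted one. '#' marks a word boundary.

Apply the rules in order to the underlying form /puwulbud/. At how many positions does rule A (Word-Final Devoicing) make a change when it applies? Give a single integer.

A Word-Final Devoicing: [puwulbud] → [puwulbut]
B Nasal Assimilation: no change — [puwulbut]
C Syncope: [puwulbut] → [pwlbt]
D Cluster Epenthesis: [pwlbt] → [pwlbet]
Rule A changed 1 position(s).

1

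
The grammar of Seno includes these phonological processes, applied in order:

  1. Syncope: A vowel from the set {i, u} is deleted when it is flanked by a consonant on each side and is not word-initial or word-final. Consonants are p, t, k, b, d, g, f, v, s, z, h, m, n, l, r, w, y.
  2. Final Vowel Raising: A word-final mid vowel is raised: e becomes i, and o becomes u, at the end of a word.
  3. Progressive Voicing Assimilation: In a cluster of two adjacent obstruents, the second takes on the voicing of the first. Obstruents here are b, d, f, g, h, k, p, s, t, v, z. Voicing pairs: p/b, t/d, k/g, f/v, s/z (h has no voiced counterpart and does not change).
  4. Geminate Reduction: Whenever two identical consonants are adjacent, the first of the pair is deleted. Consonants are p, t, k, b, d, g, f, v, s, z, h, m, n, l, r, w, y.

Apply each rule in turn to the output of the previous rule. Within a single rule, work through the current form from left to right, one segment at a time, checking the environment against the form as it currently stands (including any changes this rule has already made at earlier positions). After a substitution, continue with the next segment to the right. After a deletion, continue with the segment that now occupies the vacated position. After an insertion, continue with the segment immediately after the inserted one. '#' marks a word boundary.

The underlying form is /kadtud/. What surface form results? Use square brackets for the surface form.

1 Syncope: [kadtud] → [kadtd]
2 Final Vowel Raising: no change — [kadtd]
3 Progressive Voicing Assimilation: [kadtd] → [kaddd]
4 Geminate Reduction: [kaddd] → [kad]

[kad]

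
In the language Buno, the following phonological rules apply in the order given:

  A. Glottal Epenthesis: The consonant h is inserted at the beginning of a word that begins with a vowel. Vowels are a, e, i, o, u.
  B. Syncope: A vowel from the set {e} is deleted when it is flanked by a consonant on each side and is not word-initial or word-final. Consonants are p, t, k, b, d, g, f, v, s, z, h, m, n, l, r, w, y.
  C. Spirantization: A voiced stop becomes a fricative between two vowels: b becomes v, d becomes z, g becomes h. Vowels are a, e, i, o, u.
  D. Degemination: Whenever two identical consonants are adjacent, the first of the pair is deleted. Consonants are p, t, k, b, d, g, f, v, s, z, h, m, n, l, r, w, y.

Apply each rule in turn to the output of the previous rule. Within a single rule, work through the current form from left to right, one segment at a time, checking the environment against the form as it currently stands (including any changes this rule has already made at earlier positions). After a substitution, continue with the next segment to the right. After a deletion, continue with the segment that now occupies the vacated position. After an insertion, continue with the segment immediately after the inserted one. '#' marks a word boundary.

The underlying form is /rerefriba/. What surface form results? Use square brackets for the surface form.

A Glottal Epenthesis: no change — [rerefriba]
B Syncope: [rerefriba] → [rrfriba]
C Spirantization: [rrfriba] → [rrfriva]
D Degemination: [rrfriva] → [rfriva]

[rfriva]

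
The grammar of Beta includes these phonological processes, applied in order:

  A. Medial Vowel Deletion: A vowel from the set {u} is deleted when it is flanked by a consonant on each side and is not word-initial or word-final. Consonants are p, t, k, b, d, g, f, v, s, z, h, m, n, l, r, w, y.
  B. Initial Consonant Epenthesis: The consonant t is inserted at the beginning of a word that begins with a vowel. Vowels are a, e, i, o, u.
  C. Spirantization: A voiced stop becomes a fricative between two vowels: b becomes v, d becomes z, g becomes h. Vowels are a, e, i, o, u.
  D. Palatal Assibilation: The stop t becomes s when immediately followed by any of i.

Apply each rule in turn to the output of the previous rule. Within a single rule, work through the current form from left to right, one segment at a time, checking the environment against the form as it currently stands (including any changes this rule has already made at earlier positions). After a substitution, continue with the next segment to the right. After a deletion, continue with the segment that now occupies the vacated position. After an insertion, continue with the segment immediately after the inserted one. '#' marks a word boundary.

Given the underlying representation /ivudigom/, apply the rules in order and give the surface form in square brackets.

[sivdihom]

A Medial Vowel Deletion: [ivudigom] → [ivdigom]
B Initial Consonant Epenthesis: [ivdigom] → [tivdigom]
C Spirantization: [tivdigom] → [tivdihom]
D Palatal Assibilation: [tivdihom] → [sivdihom]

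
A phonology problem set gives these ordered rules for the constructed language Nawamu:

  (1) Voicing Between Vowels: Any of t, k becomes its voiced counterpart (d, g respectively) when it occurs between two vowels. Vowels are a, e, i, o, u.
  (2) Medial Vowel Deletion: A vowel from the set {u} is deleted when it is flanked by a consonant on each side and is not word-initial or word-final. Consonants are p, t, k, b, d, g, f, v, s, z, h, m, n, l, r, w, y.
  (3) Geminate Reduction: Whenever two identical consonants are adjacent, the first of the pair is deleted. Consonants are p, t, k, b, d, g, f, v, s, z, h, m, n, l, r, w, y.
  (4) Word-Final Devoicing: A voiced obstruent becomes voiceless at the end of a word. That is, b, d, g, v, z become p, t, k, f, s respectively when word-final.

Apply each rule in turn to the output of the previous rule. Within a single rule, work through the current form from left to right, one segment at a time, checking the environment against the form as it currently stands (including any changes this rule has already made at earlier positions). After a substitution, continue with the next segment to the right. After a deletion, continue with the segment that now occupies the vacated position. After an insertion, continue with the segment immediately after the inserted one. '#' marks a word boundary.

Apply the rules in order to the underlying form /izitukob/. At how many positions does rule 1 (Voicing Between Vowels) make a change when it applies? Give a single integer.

2

(1) Voicing Between Vowels: [izitukob] → [izidugob]
(2) Medial Vowel Deletion: [izidugob] → [izidgob]
(3) Geminate Reduction: no change — [izidgob]
(4) Word-Final Devoicing: [izidgob] → [izidgop]
Rule 1 changed 2 position(s).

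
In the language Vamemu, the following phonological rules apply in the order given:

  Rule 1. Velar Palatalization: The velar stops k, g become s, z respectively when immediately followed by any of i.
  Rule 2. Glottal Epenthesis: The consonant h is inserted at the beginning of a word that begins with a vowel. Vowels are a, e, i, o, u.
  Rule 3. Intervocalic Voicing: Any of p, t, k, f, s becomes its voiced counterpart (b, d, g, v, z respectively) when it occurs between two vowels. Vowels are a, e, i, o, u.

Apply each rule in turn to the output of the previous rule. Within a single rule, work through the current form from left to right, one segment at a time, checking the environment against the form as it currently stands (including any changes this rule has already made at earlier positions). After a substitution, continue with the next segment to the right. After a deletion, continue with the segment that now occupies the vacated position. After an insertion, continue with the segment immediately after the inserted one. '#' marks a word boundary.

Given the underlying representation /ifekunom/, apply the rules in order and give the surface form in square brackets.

[hivegunom]

Rule 1 Velar Palatalization: no change — [ifekunom]
Rule 2 Glottal Epenthesis: [ifekunom] → [hifekunom]
Rule 3 Intervocalic Voicing: [hifekunom] → [hivegunom]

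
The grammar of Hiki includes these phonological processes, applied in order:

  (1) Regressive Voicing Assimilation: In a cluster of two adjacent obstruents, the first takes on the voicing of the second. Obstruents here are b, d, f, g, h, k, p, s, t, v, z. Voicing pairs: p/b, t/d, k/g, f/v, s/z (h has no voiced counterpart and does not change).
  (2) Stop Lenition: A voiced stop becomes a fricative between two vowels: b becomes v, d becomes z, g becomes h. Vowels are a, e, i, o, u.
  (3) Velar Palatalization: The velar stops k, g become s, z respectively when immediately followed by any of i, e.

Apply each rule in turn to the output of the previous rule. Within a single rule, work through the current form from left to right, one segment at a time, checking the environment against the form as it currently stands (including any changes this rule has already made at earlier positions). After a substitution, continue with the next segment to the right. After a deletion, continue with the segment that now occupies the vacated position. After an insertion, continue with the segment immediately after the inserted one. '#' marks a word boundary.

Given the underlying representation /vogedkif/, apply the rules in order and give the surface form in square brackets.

(1) Regressive Voicing Assimilation: [vogedkif] → [vogetkif]
(2) Stop Lenition: [vogetkif] → [vohetkif]
(3) Velar Palatalization: [vohetkif] → [vohetsif]

[vohetsif]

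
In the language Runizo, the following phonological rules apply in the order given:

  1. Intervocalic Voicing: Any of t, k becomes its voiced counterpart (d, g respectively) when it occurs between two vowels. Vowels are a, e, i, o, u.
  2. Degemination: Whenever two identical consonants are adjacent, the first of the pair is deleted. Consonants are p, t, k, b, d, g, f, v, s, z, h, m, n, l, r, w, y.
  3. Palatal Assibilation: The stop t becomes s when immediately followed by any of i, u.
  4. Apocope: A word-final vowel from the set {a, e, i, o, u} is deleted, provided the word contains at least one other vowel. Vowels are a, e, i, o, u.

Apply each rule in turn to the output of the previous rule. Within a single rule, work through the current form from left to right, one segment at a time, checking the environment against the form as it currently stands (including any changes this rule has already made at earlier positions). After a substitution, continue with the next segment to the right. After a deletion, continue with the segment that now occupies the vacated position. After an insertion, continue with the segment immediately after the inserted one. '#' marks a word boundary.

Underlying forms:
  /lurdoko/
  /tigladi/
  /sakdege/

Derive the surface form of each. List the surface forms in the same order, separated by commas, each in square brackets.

[lurdog], [siglad], [sakdeg]

/lurdoko/:
  1 Intervocalic Voicing: [lurdoko] → [lurdogo]
  2 Degemination: no change — [lurdogo]
  3 Palatal Assibilation: no change — [lurdogo]
  4 Apocope: [lurdogo] → [lurdog]
/tigladi/:
  1 Intervocalic Voicing: no change — [tigladi]
  2 Degemination: no change — [tigladi]
  3 Palatal Assibilation: [tigladi] → [sigladi]
  4 Apocope: [sigladi] → [siglad]
/sakdege/:
  1 Intervocalic Voicing: no change — [sakdege]
  2 Degemination: no change — [sakdege]
  3 Palatal Assibilation: no change — [sakdege]
  4 Apocope: [sakdege] → [sakdeg]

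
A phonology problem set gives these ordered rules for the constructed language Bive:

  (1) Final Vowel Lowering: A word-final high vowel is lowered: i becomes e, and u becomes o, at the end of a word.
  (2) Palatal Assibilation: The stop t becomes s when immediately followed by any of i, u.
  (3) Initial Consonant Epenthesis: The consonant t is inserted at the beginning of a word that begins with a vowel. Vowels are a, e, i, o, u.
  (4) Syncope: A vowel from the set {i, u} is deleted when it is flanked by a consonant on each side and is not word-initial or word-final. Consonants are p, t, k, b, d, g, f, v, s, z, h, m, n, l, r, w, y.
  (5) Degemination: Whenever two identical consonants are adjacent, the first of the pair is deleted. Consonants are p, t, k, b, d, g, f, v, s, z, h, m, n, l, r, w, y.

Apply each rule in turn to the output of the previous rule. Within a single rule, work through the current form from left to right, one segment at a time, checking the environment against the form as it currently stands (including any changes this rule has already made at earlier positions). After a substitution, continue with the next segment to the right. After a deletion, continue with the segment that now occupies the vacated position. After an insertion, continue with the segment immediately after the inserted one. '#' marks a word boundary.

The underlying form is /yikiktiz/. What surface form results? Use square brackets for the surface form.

[yksz]

(1) Final Vowel Lowering: no change — [yikiktiz]
(2) Palatal Assibilation: [yikiktiz] → [yikiksiz]
(3) Initial Consonant Epenthesis: no change — [yikiksiz]
(4) Syncope: [yikiksiz] → [ykksz]
(5) Degemination: [ykksz] → [yksz]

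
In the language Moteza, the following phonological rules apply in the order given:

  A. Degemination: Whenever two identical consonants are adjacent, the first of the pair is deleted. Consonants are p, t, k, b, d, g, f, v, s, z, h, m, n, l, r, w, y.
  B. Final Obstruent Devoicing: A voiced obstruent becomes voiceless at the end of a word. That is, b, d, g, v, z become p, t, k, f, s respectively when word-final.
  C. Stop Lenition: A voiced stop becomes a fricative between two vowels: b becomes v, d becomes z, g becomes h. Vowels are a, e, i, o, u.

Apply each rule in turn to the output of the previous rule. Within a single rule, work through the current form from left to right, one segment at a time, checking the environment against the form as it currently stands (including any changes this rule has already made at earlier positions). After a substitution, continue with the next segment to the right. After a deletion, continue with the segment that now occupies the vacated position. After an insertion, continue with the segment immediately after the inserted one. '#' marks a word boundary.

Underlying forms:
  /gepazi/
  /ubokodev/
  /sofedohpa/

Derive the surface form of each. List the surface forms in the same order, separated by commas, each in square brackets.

/gepazi/:
  A Degemination: no change — [gepazi]
  B Final Obstruent Devoicing: no change — [gepazi]
  C Stop Lenition: no change — [gepazi]
/ubokodev/:
  A Degemination: no change — [ubokodev]
  B Final Obstruent Devoicing: [ubokodev] → [ubokodef]
  C Stop Lenition: [ubokodef] → [uvokozef]
/sofedohpa/:
  A Degemination: no change — [sofedohpa]
  B Final Obstruent Devoicing: no change — [sofedohpa]
  C Stop Lenition: [sofedohpa] → [sofezohpa]

[gepazi], [uvokozef], [sofezohpa]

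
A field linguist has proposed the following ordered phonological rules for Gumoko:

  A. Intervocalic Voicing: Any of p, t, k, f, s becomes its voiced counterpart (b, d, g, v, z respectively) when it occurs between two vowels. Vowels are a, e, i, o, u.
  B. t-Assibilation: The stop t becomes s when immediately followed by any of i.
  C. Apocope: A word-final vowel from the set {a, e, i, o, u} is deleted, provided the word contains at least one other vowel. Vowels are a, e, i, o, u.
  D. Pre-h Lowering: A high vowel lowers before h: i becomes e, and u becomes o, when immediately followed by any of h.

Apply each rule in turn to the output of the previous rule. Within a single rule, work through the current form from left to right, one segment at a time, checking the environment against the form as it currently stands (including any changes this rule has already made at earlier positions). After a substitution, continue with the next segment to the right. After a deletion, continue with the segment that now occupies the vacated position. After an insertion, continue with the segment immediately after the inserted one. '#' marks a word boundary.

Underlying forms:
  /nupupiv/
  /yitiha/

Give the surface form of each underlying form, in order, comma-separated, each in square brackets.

/nupupiv/:
  A Intervocalic Voicing: [nupupiv] → [nububiv]
  B t-Assibilation: no change — [nububiv]
  C Apocope: no change — [nububiv]
  D Pre-h Lowering: no change — [nububiv]
/yitiha/:
  A Intervocalic Voicing: [yitiha] → [yidiha]
  B t-Assibilation: no change — [yidiha]
  C Apocope: [yidiha] → [yidih]
  D Pre-h Lowering: [yidih] → [yideh]

[nububiv], [yideh]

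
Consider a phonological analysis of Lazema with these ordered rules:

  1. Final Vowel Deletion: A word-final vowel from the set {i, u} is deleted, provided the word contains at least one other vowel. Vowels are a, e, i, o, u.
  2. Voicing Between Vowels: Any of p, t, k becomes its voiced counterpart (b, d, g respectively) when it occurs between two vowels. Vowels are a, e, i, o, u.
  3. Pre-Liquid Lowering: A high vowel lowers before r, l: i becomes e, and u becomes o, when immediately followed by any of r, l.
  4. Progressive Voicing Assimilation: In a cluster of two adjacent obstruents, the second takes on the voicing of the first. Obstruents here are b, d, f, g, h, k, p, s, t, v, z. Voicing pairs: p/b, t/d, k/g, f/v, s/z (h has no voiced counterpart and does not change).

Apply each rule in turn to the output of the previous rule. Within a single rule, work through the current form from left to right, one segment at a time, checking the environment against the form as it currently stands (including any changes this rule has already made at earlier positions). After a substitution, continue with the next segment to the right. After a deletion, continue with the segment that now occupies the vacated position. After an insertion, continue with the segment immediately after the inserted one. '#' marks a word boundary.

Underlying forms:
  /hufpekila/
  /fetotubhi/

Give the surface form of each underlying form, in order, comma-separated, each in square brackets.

[hufpegela], [fedodubh]

/hufpekila/:
  1 Final Vowel Deletion: no change — [hufpekila]
  2 Voicing Between Vowels: [hufpekila] → [hufpegila]
  3 Pre-Liquid Lowering: [hufpegila] → [hufpegela]
  4 Progressive Voicing Assimilation: no change — [hufpegela]
/fetotubhi/:
  1 Final Vowel Deletion: [fetotubhi] → [fetotubh]
  2 Voicing Between Vowels: [fetotubh] → [fedodubh]
  3 Pre-Liquid Lowering: no change — [fedodubh]
  4 Progressive Voicing Assimilation: no change — [fedodubh]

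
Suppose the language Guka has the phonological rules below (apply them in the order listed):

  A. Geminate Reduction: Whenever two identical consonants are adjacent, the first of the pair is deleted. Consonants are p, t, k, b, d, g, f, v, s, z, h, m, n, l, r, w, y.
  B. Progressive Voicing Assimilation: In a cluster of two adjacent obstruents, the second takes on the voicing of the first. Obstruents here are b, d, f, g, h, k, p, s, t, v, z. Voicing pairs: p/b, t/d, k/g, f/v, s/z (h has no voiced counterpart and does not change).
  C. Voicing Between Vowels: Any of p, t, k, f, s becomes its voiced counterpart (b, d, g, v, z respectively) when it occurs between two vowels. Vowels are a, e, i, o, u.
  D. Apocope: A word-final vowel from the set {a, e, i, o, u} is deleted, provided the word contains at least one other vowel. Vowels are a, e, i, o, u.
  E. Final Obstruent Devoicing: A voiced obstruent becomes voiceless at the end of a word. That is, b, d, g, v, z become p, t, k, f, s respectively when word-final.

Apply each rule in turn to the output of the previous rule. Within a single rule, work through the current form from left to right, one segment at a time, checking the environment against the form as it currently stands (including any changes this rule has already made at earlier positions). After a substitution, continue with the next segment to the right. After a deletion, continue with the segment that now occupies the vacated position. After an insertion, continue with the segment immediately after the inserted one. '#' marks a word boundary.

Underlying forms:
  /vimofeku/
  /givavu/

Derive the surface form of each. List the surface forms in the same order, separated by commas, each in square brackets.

[vimovek], [givaf]

/vimofeku/:
  A Geminate Reduction: no change — [vimofeku]
  B Progressive Voicing Assimilation: no change — [vimofeku]
  C Voicing Between Vowels: [vimofeku] → [vimovegu]
  D Apocope: [vimovegu] → [vimoveg]
  E Final Obstruent Devoicing: [vimoveg] → [vimovek]
/givavu/:
  A Geminate Reduction: no change — [givavu]
  B Progressive Voicing Assimilation: no change — [givavu]
  C Voicing Between Vowels: no change — [givavu]
  D Apocope: [givavu] → [givav]
  E Final Obstruent Devoicing: [givav] → [givaf]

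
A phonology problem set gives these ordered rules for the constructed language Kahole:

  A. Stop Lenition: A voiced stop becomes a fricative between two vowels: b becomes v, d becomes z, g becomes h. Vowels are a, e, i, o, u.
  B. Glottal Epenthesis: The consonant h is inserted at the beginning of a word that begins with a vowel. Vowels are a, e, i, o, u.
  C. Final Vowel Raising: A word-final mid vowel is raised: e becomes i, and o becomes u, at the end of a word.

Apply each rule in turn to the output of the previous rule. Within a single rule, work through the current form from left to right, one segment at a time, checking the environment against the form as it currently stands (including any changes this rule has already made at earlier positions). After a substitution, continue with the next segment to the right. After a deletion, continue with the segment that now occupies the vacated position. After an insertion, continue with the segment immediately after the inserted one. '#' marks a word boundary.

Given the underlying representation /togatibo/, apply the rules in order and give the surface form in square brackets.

A Stop Lenition: [togatibo] → [tohativo]
B Glottal Epenthesis: no change — [tohativo]
C Final Vowel Raising: [tohativo] → [tohativu]

[tohativu]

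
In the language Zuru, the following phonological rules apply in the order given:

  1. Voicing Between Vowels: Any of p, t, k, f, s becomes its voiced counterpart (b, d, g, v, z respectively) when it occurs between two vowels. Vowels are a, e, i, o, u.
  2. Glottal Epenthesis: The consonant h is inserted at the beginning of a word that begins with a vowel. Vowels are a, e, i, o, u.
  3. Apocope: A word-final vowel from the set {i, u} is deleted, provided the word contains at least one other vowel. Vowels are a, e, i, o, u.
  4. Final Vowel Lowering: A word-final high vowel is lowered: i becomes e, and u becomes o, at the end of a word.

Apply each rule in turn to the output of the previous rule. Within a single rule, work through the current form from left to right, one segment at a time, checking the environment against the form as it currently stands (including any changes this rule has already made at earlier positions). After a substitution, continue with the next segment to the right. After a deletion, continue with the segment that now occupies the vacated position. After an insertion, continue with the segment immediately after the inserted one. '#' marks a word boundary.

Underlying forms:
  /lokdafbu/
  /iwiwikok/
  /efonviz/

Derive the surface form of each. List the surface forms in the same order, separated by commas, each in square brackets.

/lokdafbu/:
  1 Voicing Between Vowels: no change — [lokdafbu]
  2 Glottal Epenthesis: no change — [lokdafbu]
  3 Apocope: [lokdafbu] → [lokdafb]
  4 Final Vowel Lowering: no change — [lokdafb]
/iwiwikok/:
  1 Voicing Between Vowels: [iwiwikok] → [iwiwigok]
  2 Glottal Epenthesis: [iwiwigok] → [hiwiwigok]
  3 Apocope: no change — [hiwiwigok]
  4 Final Vowel Lowering: no change — [hiwiwigok]
/efonviz/:
  1 Voicing Between Vowels: [efonviz] → [evonviz]
  2 Glottal Epenthesis: [evonviz] → [hevonviz]
  3 Apocope: no change — [hevonviz]
  4 Final Vowel Lowering: no change — [hevonviz]

[lokdafb], [hiwiwigok], [hevonviz]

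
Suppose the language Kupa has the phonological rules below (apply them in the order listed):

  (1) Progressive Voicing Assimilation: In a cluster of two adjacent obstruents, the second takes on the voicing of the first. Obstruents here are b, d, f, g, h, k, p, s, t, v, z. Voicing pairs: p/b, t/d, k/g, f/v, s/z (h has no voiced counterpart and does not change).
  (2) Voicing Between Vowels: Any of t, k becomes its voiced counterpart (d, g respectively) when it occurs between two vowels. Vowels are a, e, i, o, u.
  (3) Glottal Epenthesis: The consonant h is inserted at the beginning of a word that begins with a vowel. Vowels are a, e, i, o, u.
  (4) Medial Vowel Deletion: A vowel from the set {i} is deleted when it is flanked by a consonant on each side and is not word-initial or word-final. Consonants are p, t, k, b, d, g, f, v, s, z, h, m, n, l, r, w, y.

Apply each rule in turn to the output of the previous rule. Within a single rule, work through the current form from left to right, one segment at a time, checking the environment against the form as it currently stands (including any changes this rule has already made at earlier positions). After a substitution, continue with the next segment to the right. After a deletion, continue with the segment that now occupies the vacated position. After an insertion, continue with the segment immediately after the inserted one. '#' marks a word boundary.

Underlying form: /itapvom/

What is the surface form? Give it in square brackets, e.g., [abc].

(1) Progressive Voicing Assimilation: [itapvom] → [itapfom]
(2) Voicing Between Vowels: [itapfom] → [idapfom]
(3) Glottal Epenthesis: [idapfom] → [hidapfom]
(4) Medial Vowel Deletion: [hidapfom] → [hdapfom]

[hdapfom]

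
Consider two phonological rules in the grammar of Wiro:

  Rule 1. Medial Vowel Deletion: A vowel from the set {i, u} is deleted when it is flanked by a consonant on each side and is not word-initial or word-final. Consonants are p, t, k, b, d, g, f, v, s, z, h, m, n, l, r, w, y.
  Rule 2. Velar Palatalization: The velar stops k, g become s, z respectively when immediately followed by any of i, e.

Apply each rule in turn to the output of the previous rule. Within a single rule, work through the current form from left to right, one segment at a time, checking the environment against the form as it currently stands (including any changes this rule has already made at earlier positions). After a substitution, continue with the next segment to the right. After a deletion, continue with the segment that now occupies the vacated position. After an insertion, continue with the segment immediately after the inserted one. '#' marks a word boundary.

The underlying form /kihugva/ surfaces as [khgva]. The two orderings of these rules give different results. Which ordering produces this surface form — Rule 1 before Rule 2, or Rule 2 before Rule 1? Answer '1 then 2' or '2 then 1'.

Order 1 then 2:
  1 Medial Vowel Deletion: [kihugva] → [khgva]
  2 Velar Palatalization: no change — [khgva]
  result: [khgva]
Order 2 then 1:
  2 Velar Palatalization: [kihugva] → [sihugva]
  1 Medial Vowel Deletion: [sihugva] → [shgva]
  result: [shgva]

1 then 2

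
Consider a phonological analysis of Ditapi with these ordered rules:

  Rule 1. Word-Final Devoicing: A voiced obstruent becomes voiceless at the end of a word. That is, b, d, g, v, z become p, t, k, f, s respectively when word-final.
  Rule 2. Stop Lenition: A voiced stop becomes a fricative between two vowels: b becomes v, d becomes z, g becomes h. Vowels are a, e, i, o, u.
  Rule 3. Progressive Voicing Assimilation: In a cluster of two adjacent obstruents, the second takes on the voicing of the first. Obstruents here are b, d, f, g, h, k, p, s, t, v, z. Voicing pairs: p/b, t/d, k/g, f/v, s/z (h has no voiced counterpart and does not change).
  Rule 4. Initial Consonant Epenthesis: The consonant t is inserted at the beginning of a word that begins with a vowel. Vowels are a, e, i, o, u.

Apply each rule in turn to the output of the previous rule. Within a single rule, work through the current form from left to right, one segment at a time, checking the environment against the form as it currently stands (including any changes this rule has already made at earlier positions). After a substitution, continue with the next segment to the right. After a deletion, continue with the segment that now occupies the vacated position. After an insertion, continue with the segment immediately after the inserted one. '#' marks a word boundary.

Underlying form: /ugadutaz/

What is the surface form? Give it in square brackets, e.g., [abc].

[tuhazutas]

Rule 1 Word-Final Devoicing: [ugadutaz] → [ugadutas]
Rule 2 Stop Lenition: [ugadutas] → [uhazutas]
Rule 3 Progressive Voicing Assimilation: no change — [uhazutas]
Rule 4 Initial Consonant Epenthesis: [uhazutas] → [tuhazutas]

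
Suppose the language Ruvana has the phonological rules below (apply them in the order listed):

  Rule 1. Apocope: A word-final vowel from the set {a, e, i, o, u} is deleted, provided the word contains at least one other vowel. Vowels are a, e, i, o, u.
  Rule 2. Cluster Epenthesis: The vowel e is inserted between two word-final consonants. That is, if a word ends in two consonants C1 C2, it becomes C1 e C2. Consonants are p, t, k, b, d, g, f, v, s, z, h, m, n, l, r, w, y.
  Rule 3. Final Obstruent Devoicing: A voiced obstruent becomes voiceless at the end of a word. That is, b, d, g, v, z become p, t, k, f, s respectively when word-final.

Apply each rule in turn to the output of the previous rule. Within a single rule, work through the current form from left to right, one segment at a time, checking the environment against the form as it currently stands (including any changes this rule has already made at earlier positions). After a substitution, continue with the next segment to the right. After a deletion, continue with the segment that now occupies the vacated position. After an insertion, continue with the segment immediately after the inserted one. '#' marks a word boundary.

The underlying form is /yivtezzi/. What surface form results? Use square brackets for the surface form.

Rule 1 Apocope: [yivtezzi] → [yivtezz]
Rule 2 Cluster Epenthesis: [yivtezz] → [yivtezez]
Rule 3 Final Obstruent Devoicing: [yivtezez] → [yivtezes]

[yivtezes]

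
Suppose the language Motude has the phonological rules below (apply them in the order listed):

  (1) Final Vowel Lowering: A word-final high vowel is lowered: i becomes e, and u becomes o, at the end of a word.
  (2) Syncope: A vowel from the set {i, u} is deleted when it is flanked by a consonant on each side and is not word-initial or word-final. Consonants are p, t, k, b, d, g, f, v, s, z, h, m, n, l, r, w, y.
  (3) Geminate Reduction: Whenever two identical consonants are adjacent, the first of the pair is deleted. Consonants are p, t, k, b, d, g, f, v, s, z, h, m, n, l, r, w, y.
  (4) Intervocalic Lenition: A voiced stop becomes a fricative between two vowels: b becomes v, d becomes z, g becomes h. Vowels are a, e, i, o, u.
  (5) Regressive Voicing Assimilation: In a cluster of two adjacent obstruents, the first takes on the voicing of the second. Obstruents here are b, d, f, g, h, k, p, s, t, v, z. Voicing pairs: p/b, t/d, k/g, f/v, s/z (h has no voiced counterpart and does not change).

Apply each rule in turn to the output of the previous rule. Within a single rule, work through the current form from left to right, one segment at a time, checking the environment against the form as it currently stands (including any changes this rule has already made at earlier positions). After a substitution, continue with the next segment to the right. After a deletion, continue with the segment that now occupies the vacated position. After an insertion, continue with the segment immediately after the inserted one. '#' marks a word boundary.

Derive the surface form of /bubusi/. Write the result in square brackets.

[pse]

(1) Final Vowel Lowering: [bubusi] → [bubuse]
(2) Syncope: [bubuse] → [bbse]
(3) Geminate Reduction: [bbse] → [bse]
(4) Intervocalic Lenition: no change — [bse]
(5) Regressive Voicing Assimilation: [bse] → [pse]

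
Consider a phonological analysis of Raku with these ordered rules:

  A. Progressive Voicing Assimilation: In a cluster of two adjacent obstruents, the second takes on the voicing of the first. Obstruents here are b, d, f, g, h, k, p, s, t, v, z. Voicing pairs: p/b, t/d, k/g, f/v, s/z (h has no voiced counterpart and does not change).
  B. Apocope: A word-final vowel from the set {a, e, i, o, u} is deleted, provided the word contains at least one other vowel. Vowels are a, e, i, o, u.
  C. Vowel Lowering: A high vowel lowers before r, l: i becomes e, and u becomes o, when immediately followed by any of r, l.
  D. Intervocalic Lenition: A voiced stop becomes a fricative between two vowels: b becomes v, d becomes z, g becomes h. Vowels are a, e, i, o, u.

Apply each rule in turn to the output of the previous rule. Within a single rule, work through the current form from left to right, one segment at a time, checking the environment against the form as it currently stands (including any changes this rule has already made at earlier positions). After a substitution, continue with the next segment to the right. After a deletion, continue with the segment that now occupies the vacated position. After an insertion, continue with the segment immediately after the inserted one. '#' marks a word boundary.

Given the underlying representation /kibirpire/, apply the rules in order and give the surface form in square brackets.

[kiverper]

A Progressive Voicing Assimilation: no change — [kibirpire]
B Apocope: [kibirpire] → [kibirpir]
C Vowel Lowering: [kibirpir] → [kiberper]
D Intervocalic Lenition: [kiberper] → [kiverper]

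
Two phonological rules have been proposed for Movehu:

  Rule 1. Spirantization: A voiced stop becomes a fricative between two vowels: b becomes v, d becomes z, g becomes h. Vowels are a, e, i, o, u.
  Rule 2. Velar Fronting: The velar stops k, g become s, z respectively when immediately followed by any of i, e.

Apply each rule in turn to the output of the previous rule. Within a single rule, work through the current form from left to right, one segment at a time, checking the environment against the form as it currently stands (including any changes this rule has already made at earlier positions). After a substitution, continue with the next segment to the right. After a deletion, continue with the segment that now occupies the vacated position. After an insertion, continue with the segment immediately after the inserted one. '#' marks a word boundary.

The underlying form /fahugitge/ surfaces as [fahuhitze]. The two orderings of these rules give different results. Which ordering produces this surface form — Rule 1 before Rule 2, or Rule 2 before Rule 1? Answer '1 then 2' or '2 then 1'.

Order 1 then 2:
  1 Spirantization: [fahugitge] → [fahuhitge]
  2 Velar Fronting: [fahuhitge] → [fahuhitze]
  result: [fahuhitze]
Order 2 then 1:
  2 Velar Fronting: [fahugitge] → [fahuzitze]
  1 Spirantization: no change — [fahuzitze]
  result: [fahuzitze]

1 then 2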